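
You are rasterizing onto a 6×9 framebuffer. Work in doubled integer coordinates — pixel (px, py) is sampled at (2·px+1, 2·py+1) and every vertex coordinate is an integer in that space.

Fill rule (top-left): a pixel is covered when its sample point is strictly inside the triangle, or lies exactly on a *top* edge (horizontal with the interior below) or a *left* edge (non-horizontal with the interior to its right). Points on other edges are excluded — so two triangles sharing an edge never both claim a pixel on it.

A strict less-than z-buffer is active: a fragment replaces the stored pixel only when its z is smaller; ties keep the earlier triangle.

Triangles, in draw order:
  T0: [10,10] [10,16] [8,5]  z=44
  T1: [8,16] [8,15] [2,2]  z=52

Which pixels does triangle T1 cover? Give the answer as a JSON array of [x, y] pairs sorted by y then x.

T0:
  2·area = 12
  edge (10, 10)→(10, 16): d=(0,6) right/bottom  bias=-1
  edge (10, 16)→(8, 5): d=(-2,-11) top-left  bias=+0
  edge (8, 5)→(10, 10): d=(2,5) right/bottom  bias=-1
    (4,4)@(9, 9): e=[6,3,3] → #
    (5,4)@(11, 9): e=[-6,25,-7] → ·
    (4,5)@(9, 11): e=[6,-1,7] → ·
  covered (1 px):
    · · · · · ·
    · · · · · ·
    · · · · · ·
    · · · · · ·
    · · · · # ·
    · · · · · ·
    · · · · · ·
    · · · · · ·
    · · · · · ·
T1:
  2·area = 6  (B↔C swapped to make it positive)
  edge (8, 16)→(2, 2): d=(-6,-14) top-left  bias=+0
  edge (2, 2)→(8, 15): d=(6,13) right/bottom  bias=-1
  edge (8, 15)→(8, 16): d=(0,1) right/bottom  bias=-1
    (2,4)@(5, 9): e=[0,3,3] → #  [on edge]
    (3,4)@(7, 9): e=[28,-23,1] → ·
    (2,5)@(5, 11): e=[-12,15,3] → ·
    (3,6)@(7, 13): e=[4,1,1] → #
    (4,6)@(9, 13): e=[32,-25,-1] → ·
    (3,7)@(7, 15): e=[-8,13,1] → ·
  covered (2 px):
    · · · · · ·
    · · · · · ·
    · · · · · ·
    · · · · · ·
    · · # · · ·
    · · · · · ·
    · · · # · ·
    · · · · · ·
    · · · · · ·

Final: [[2,4],[3,6]]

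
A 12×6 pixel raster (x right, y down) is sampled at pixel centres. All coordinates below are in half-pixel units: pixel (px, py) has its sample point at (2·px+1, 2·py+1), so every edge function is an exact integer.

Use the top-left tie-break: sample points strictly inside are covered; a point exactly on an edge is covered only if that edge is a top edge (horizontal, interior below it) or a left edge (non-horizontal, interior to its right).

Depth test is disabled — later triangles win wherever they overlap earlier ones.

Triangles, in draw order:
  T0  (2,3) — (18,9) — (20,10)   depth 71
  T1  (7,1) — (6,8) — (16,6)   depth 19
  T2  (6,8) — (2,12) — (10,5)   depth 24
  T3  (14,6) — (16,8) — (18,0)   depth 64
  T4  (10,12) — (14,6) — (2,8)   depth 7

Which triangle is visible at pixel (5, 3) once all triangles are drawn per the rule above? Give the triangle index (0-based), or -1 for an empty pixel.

T0:
  2·area = 4
  edge (2, 3)→(18, 9): d=(16,6) right/bottom  bias=-1
  edge (18, 9)→(20, 10): d=(2,1) right/bottom  bias=-1
  edge (20, 10)→(2, 3): d=(-18,-7) top-left  bias=+0
  covered (0 px):
    · · · · · · · · · · · ·
    · · · · · · · · · · · ·
    · · · · · · · · · · · ·
    · · · · · · · · · · · ·
    · · · · · · · · · · · ·
    · · · · · · · · · · · ·
T1:
  2·area = 68  (B↔C swapped to make it positive)
  edge (7, 1)→(16, 6): d=(9,5) right/bottom  bias=-1
  edge (16, 6)→(6, 8): d=(-10,2) right/bottom  bias=-1
  edge (6, 8)→(7, 1): d=(1,-7) top-left  bias=+0
    (3,0)@(7, 1): e=[0,68,0] → ·  [on edge]
    (3,1)@(7, 3): e=[18,48,2] → #
    (4,1)@(9, 3): e=[8,44,16] → #
    (5,1)@(11, 3): e=[-2,40,30] → ·
    (3,2)@(7, 5): e=[36,28,4] → #
    (5,2)@(11, 5): e=[16,20,32] → #
    (6,2)@(13, 5): e=[6,16,46] → #
    (7,2)@(15, 5): e=[-4,12,60] → ·
    (10,2)@(21, 5): e=[-34,0,102] → ·  [on edge]
    (3,3)@(7, 7): e=[54,8,6] → #
    (5,3)@(11, 7): e=[34,0,34] → ·  [on edge]
    (6,3)@(13, 7): e=[24,-4,48] → ·
    (0,4)@(1, 9): e=[102,0,-34] → ·  [on edge]
  covered (8 px):
    · · · · · · · · · · · ·
    · · · # # · · · · · · ·
    · · · # # # # · · · · ·
    · · · # # · · · · · · ·
    · · · · · · · · · · · ·
    · · · · · · · · · · · ·
T2:
  2·area = 4  (B↔C swapped to make it positive)
  edge (6, 8)→(10, 5): d=(4,-3) top-left  bias=+0
  edge (10, 5)→(2, 12): d=(-8,7) right/bottom  bias=-1
  edge (2, 12)→(6, 8): d=(4,-4) top-left  bias=+0
    (6,0)@(13, 1): e=[-7,11,0] → ·  [on edge]
    (5,1)@(11, 3): e=[-5,9,0] → ·  [on edge]
    (4,2)@(9, 5): e=[-3,7,0] → ·  [on edge]
    (3,3)@(7, 7): e=[-1,5,0] → ·  [on edge]
    (2,4)@(5, 9): e=[1,3,0] → #  [on edge]
    (3,4)@(7, 9): e=[7,-11,8] → ·
    (1,5)@(3, 11): e=[3,1,0] → #  [on edge]
    (2,5)@(5, 11): e=[9,-13,8] → ·
  covered (2 px):
    · · · · · · · · · · · ·
    · · · · · · · · · · · ·
    · · · · · · · · · · · ·
    · · · · · · · · · · · ·
    · · # · · · · · · · · ·
    · # · · · · · · · · · ·
T3:
  2·area = 20  (B↔C swapped to make it positive)
  edge (14, 6)→(18, 0): d=(4,-6) top-left  bias=+0
  edge (18, 0)→(16, 8): d=(-2,8) right/bottom  bias=-1
  edge (16, 8)→(14, 6): d=(-2,-2) top-left  bias=+0
    (4,0)@(9, 1): e=[-50,70,0] → ·  [on edge]
    (5,1)@(11, 3): e=[-30,50,0] → ·  [on edge]
    (8,1)@(17, 3): e=[6,2,12] → #
    (9,1)@(19, 3): e=[18,-14,16] → ·
    (6,2)@(13, 5): e=[-10,30,0] → ·  [on edge]
    (7,2)@(15, 5): e=[2,14,4] → #
    (8,2)@(17, 5): e=[14,-2,8] → ·
    (7,3)@(15, 7): e=[10,10,0] → #  [on edge]
    (8,3)@(17, 7): e=[22,-6,4] → ·
    (7,4)@(15, 9): e=[18,6,-4] → ·
    (8,4)@(17, 9): e=[30,-10,0] → ·  [on edge]
    (9,5)@(19, 11): e=[50,-30,0] → ·  [on edge]
  covered (3 px):
    · · · · · · · · · · · ·
    · · · · · · · · # · · ·
    · · · · · · · # · · · ·
    · · · · · · · # · · · ·
    · · · · · · · · · · · ·
    · · · · · · · · · · · ·
T4:
  2·area = 64  (B↔C swapped to make it positive)
  edge (10, 12)→(2, 8): d=(-8,-4) top-left  bias=+0
  edge (2, 8)→(14, 6): d=(12,-2) top-left  bias=+0
  edge (14, 6)→(10, 12): d=(-4,6) right/bottom  bias=-1
    (4,3)@(9, 7): e=[36,2,26] → #
    (5,3)@(11, 7): e=[44,6,14] → #
    (6,3)@(13, 7): e=[52,10,2] → #
    (7,3)@(15, 7): e=[60,14,-10] → ·
    (2,4)@(5, 9): e=[4,18,42] → #
    (3,4)@(7, 9): e=[12,22,30] → #
    (6,4)@(13, 9): e=[36,34,-6] → ·
    (2,5)@(5, 11): e=[-12,42,34] → ·
    (3,5)@(7, 11): e=[-4,46,22] → ·
    (4,5)@(9, 11): e=[4,50,10] → #
    (5,5)@(11, 11): e=[12,54,-2] → ·
  covered (8 px):
    · · · · · · · · · · · ·
    · · · · · · · · · · · ·
    · · · · · · · · · · · ·
    · · · · # # # · · · · ·
    · · # # # # · · · · · ·
    · · · · # · · · · · · ·

Z-buffer (winner per pixel, '.' = empty):
  . . . . . . . . . . . .
  . . . 1 1 . . . 3 . . .
  . . . 1 1 1 1 3 . . . .
  . . . 1 4 4 4 3 . . . .
  . . 4 4 4 4 . . . . . .
  . 2 . . 4 . . . . . . .

Result: 4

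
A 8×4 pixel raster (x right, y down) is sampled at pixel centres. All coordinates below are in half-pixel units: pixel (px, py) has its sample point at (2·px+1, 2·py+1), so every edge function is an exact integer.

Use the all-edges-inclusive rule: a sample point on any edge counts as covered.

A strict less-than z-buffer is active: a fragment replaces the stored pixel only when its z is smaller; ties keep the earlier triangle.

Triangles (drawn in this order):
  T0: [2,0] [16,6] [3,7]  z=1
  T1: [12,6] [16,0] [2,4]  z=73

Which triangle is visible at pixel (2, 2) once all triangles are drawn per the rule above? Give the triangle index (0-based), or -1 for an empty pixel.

T0:
  2·area = 92
  edge (2, 0)→(16, 6): d=(14,6) inclusive
  edge (16, 6)→(3, 7): d=(-13,1) inclusive
  edge (3, 7)→(2, 0): d=(-1,-7) inclusive
    (1,0)@(3, 1): e=[8,78,6] → X
    (2,0)@(5, 1): e=[-4,76,20] → .
    (1,1)@(3, 3): e=[36,52,4] → X
    (2,1)@(5, 3): e=[24,50,18] → X
    (3,1)@(7, 3): e=[12,48,32] → X
    (4,1)@(9, 3): e=[0,46,46] → X  [on edge]
    (5,1)@(11, 3): e=[-12,44,60] → .
    (1,2)@(3, 5): e=[64,26,2] → X
    (5,2)@(11, 5): e=[16,18,58] → X
    (6,2)@(13, 5): e=[4,16,72] → X
    (7,2)@(15, 5): e=[-8,14,86] → .
    (1,3)@(3, 7): e=[92,0,0] → X  [on edge]
  covered (12 px):
    . X . . . . . .
    . X X X X . . .
    . X X X X X X .
    . X . . . . . .
T1:
  2·area = 68  (B↔C swapped to make it positive)
  edge (12, 6)→(2, 4): d=(-10,-2) inclusive
  edge (2, 4)→(16, 0): d=(14,-4) inclusive
  edge (16, 0)→(12, 6): d=(-4,6) inclusive
    (6,0)@(13, 1): e=[52,2,14] → X
    (7,0)@(15, 1): e=[56,10,2] → X
    (3,1)@(7, 3): e=[20,6,42] → X
    (4,1)@(9, 3): e=[24,14,30] → X
    (5,1)@(11, 3): e=[28,22,18] → X
    (7,1)@(15, 3): e=[36,38,-6] → .
    (3,2)@(7, 5): e=[0,34,34] → X  [on edge]
    (6,2)@(13, 5): e=[12,58,-2] → .
    (3,3)@(7, 7): e=[-20,62,26] → .
    (4,3)@(9, 7): e=[-16,70,14] → .
    (5,3)@(11, 7): e=[-12,78,2] → .
  covered (9 px):
    . . . . . . X X
    . . . X X X X .
    . . . X X X . .
    . . . . . . . .

Z-buffer (winner per pixel, '.' = empty):
  . 0 . . . . 1 1
  . 0 0 0 0 1 1 .
  . 0 0 0 0 0 0 .
  . 0 . . . . . .

Answer: 0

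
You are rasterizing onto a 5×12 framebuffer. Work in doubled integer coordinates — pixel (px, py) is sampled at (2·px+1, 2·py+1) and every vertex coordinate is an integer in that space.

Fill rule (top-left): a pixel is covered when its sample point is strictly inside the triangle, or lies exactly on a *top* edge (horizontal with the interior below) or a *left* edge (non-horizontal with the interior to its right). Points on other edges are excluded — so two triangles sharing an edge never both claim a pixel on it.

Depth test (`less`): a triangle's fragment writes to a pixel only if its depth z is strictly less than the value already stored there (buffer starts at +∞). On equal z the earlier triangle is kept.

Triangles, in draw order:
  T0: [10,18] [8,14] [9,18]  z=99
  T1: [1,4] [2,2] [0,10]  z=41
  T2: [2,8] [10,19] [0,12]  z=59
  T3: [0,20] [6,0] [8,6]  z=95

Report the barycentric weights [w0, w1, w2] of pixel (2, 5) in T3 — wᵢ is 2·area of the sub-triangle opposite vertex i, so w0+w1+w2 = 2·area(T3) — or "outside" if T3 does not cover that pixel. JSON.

T0:
  2·area = 4  (B↔C swapped to make it positive)
  edge (10, 18)→(9, 18): d=(-1,0) right/bottom  bias=-1
  edge (9, 18)→(8, 14): d=(-1,-4) top-left  bias=+0
  edge (8, 14)→(10, 18): d=(2,4) right/bottom  bias=-1
    (4,8)@(9, 17): e=[1,1,2] → █
    (4,9)@(9, 19): e=[-1,-1,6] → ·
  covered (1 px):
    · · · · ·
    · · · · ·
    · · · · ·
    · · · · ·
    · · · · ·
    · · · · ·
    · · · · ·
    · · · · ·
    · · · · █
    · · · · ·
    · · · · ·
    · · · · ·
T1:
  2·area = 4
  edge (1, 4)→(2, 2): d=(1,-2) top-left  bias=+0
  edge (2, 2)→(0, 10): d=(-2,8) right/bottom  bias=-1
  edge (0, 10)→(1, 4): d=(1,-6) top-left  bias=+0
    (0,2)@(1, 5): e=[1,2,1] → █
    (1,2)@(3, 5): e=[5,-14,13] → ·
    (0,3)@(1, 7): e=[3,-2,3] → ·
  covered (1 px):
    · · · · ·
    · · · · ·
    █ · · · ·
    · · · · ·
    · · · · ·
    · · · · ·
    · · · · ·
    · · · · ·
    · · · · ·
    · · · · ·
    · · · · ·
    · · · · ·
T2:
  2·area = 54
  edge (2, 8)→(10, 19): d=(8,11) right/bottom  bias=-1
  edge (10, 19)→(0, 12): d=(-10,-7) top-left  bias=+0
  edge (0, 12)→(2, 8): d=(2,-4) top-left  bias=+0
    (0,5)@(1, 11): e=[35,17,2] → █
    (1,5)@(3, 11): e=[13,31,10] → █
    (2,5)@(5, 11): e=[-9,45,18] → ·
    (0,6)@(1, 13): e=[51,-3,6] → ·
    (1,6)@(3, 13): e=[29,11,14] → █
    (2,6)@(5, 13): e=[7,25,22] → █
    (3,6)@(7, 13): e=[-15,39,30] → ·
    (1,7)@(3, 15): e=[45,-9,18] → ·
    (2,7)@(5, 15): e=[23,5,26] → █
    (3,7)@(7, 15): e=[1,19,34] → █
    (4,7)@(9, 15): e=[-21,33,42] → ·
    (2,8)@(5, 17): e=[39,-15,30] → ·
  covered (6 px):
    · · · · ·
    · · · · ·
    · · · · ·
    · · · · ·
    · · · · ·
    █ █ · · ·
    · █ █ · ·
    · · █ █ ·
    · · · · ·
    · · · · ·
    · · · · ·
    · · · · ·
T3:
  2·area = 76
  edge (0, 20)→(6, 0): d=(6,-20) top-left  bias=+0
  edge (6, 0)→(8, 6): d=(2,6) right/bottom  bias=-1
  edge (8, 6)→(0, 20): d=(-8,14) right/bottom  bias=-1
    (3,1)@(7, 3): e=[38,0,38] → ·  [on edge]
    (2,2)@(5, 5): e=[10,16,50] → █
    (3,2)@(7, 5): e=[50,4,22] → █
    (4,2)@(9, 5): e=[90,-8,-6] → ·
    (2,3)@(5, 7): e=[22,20,34] → █
    (4,3)@(9, 7): e=[102,-4,-22] → ·
    (2,4)@(5, 9): e=[34,24,18] → █
    (3,4)@(7, 9): e=[74,12,-10] → ·
    (4,4)@(9, 9): e=[114,0,-38] → ·  [on edge]
    (1,5)@(3, 11): e=[6,40,30] → █
    (3,5)@(7, 11): e=[86,16,-26] → ·
    (1,6)@(3, 13): e=[18,44,14] → █
  covered (9 px):
    · · · · ·
    · · · · ·
    · · █ █ ·
    · · █ █ ·
    · · █ · ·
    · █ █ · ·
    · █ · · ·
    · · · · ·
    █ · · · ·
    · · · · ·
    · · · · ·
    · · · · ·

Answer: [28,2,46]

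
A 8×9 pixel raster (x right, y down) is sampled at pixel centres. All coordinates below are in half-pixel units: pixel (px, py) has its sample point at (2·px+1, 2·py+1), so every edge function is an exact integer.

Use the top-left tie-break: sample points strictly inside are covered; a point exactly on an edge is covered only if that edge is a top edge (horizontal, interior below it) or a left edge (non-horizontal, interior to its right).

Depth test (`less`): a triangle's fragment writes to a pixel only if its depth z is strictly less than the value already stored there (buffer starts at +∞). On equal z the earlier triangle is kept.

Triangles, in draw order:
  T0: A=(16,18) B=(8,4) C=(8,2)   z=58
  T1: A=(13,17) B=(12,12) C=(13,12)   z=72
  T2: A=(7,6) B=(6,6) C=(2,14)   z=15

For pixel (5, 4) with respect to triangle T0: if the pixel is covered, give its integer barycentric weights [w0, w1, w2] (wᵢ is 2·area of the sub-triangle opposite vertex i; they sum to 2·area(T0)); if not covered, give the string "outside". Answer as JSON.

T0:
  2·area = 16
  edge (16, 18)→(8, 4): d=(-8,-14) top-left  bias=+0
  edge (8, 4)→(8, 2): d=(0,-2) top-left  bias=+0
  edge (8, 2)→(16, 18): d=(8,16) right/bottom  bias=-1
    (4,2)@(9, 5): e=[6,2,8] → X
    (5,2)@(11, 5): e=[34,6,-24] → .
    (4,3)@(9, 7): e=[-10,2,24] → .
    (5,4)@(11, 9): e=[2,6,8] → X
    (6,4)@(13, 9): e=[30,10,-24] → .
    (5,5)@(11, 11): e=[-14,6,24] → .
  covered (2 px):
    . . . . . . . .
    . . . . . . . .
    . . . . X . . .
    . . . . . . . .
    . . . . . X . .
    . . . . . . . .
    . . . . . . . .
    . . . . . . . .
    . . . . . . . .
T1:
  2·area = 5
  edge (13, 17)→(12, 12): d=(-1,-5) top-left  bias=+0
  edge (12, 12)→(13, 12): d=(1,0) top-left  bias=+0
  edge (13, 12)→(13, 17): d=(0,5) right/bottom  bias=-1
    (6,0)@(13, 1): e=[16,-11,0] → .  [on edge]
    (6,1)@(13, 3): e=[14,-9,0] → .  [on edge]
    (6,2)@(13, 5): e=[12,-7,0] → .  [on edge]
    (5,3)@(11, 7): e=[0,-5,10] → .  [on edge]
    (6,3)@(13, 7): e=[10,-5,0] → .  [on edge]
    (6,4)@(13, 9): e=[8,-3,0] → .  [on edge]
    (6,5)@(13, 11): e=[6,-1,0] → .  [on edge]
    (6,6)@(13, 13): e=[4,1,0] → .  [on edge]
    (6,7)@(13, 15): e=[2,3,0] → .  [on edge]
    (6,8)@(13, 17): e=[0,5,0] → .  [on edge]
  covered (0 px):
    . . . . . . . .
    . . . . . . . .
    . . . . . . . .
    . . . . . . . .
    . . . . . . . .
    . . . . . . . .
    . . . . . . . .
    . . . . . . . .
    . . . . . . . .
T2:
  2·area = 8  (B↔C swapped to make it positive)
  edge (7, 6)→(2, 14): d=(-5,8) right/bottom  bias=-1
  edge (2, 14)→(6, 6): d=(4,-8) top-left  bias=+0
  edge (6, 6)→(7, 6): d=(1,0) top-left  bias=+0
    (2,4)@(5, 9): e=[1,4,3] → X
    (3,4)@(7, 9): e=[-15,20,3] → .
    (2,5)@(5, 11): e=[-9,12,5] → .
  covered (1 px):
    . . . . . . . .
    . . . . . . . .
    . . . . . . . .
    . . . . . . . .
    . . X . . . . .
    . . . . . . . .
    . . . . . . . .
    . . . . . . . .
    . . . . . . . .

Answer: [6,8,2]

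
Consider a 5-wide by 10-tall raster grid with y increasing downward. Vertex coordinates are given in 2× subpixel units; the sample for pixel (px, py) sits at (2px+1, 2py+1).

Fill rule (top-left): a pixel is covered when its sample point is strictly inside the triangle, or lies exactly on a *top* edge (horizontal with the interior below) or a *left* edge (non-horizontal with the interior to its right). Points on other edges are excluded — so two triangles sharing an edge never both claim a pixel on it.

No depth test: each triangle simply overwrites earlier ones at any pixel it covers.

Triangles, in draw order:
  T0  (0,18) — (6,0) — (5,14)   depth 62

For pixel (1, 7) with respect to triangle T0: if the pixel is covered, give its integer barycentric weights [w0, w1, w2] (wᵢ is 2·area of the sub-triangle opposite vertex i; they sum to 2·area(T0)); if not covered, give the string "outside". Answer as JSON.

T0:
  2·area = 66
  edge (0, 18)→(6, 0): d=(6,-18) top-left  bias=+0
  edge (6, 0)→(5, 14): d=(-1,14) right/bottom  bias=-1
  edge (5, 14)→(0, 18): d=(-5,4) right/bottom  bias=-1
    (2,1)@(5, 3): e=[0,11,55] → #  [on edge]
    (3,1)@(7, 3): e=[36,-17,47] → ·
    (2,2)@(5, 5): e=[12,9,45] → #
    (3,2)@(7, 5): e=[48,-19,37] → ·
    (2,3)@(5, 7): e=[24,7,35] → #
    (3,3)@(7, 7): e=[60,-21,27] → ·
    (1,4)@(3, 9): e=[0,33,33] → #  [on edge]
    (3,4)@(7, 9): e=[72,-23,17] → ·
    (1,5)@(3, 11): e=[12,31,23] → #
    (3,5)@(7, 11): e=[84,-25,7] → ·
    (1,6)@(3, 13): e=[24,29,13] → #
    (3,6)@(7, 13): e=[96,-27,-3] → ·
    (0,7)@(1, 15): e=[0,55,11] → #  [on edge]
  covered (12 px):
    · · · · ·
    · · # · ·
    · · # · ·
    · · # · ·
    · # # · ·
    · # # · ·
    · # # · ·
    # # · · ·
    # · · · ·
    · · · · ·

Final: [27,3,36]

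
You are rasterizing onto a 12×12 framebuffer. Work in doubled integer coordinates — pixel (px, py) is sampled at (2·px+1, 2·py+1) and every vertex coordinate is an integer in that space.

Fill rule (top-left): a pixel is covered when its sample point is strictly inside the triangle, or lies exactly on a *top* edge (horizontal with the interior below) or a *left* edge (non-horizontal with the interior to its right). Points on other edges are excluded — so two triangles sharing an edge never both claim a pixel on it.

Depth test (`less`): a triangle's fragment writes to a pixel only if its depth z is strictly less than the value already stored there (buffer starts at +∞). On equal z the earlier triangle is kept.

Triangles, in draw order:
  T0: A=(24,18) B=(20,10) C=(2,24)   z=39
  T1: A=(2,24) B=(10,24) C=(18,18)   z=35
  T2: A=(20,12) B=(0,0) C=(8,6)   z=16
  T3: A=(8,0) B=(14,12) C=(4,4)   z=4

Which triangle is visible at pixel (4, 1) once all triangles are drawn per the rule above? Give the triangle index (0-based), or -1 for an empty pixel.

T0:
  2·area = 200  (B↔C swapped to make it positive)
  edge (24, 18)→(2, 24): d=(-22,6) right/bottom  bias=-1
  edge (2, 24)→(20, 10): d=(18,-14) top-left  bias=+0
  edge (20, 10)→(24, 18): d=(4,8) right/bottom  bias=-1
    (9,5)@(19, 11): e=[184,4,12] → █
    (10,5)@(21, 11): e=[172,32,-4] → ·
    (8,6)@(17, 13): e=[152,12,36] → █
    (10,6)@(21, 13): e=[128,68,4] → █
    (11,6)@(23, 13): e=[116,96,-12] → ·
    (7,7)@(15, 15): e=[120,20,60] → █
    (11,7)@(23, 15): e=[72,132,-4] → ·
    (5,8)@(11, 17): e=[100,0,100] → █  [on edge]
    (6,8)@(13, 17): e=[88,28,84] → █
    (11,8)@(23, 17): e=[28,168,4] → █
    (4,9)@(9, 19): e=[68,8,124] → █
    (10,9)@(21, 19): e=[-4,176,28] → ·
    (6,10)@(13, 21): e=[0,100,100] → ·  [on edge]
  covered (25 px):
    · · · · · · · · · · · ·
    · · · · · · · · · · · ·
    · · · · · · · · · · · ·
    · · · · · · · · · · · ·
    · · · · · · · · · · · ·
    · · · · · · · · · █ · ·
    · · · · · · · · █ █ █ ·
    · · · · · · · █ █ █ █ ·
    · · · · · █ █ █ █ █ █ █
    · · · · █ █ █ █ █ █ · ·
    · · · █ █ █ · · · · · ·
    · · █ · · · · · · · · ·
T1:
  2·area = 48  (B↔C swapped to make it positive)
  edge (2, 24)→(18, 18): d=(16,-6) top-left  bias=+0
  edge (18, 18)→(10, 24): d=(-8,6) right/bottom  bias=-1
  edge (10, 24)→(2, 24): d=(-8,0) right/bottom  bias=-1
    (5,10)@(11, 21): e=[6,18,24] → █
    (6,10)@(13, 21): e=[18,6,24] → █
    (7,10)@(15, 21): e=[30,-6,24] → ·
    (2,11)@(5, 23): e=[2,38,8] → █
    (3,11)@(7, 23): e=[14,26,8] → █
    (4,11)@(9, 23): e=[26,14,8] → █
    (6,11)@(13, 23): e=[50,-10,8] → ·
  covered (6 px):
    · · · · · · · · · · · ·
    · · · · · · · · · · · ·
    · · · · · · · · · · · ·
    · · · · · · · · · · · ·
    · · · · · · · · · · · ·
    · · · · · · · · · · · ·
    · · · · · · · · · · · ·
    · · · · · · · · · · · ·
    · · · · · · · · · · · ·
    · · · · · · · · · · · ·
    · · · · · █ █ · · · · ·
    · · █ █ █ █ · · · · · ·
T2:
  2·area = 24  (B↔C swapped to make it positive)
  edge (20, 12)→(8, 6): d=(-12,-6) top-left  bias=+0
  edge (8, 6)→(0, 0): d=(-8,-6) top-left  bias=+0
  edge (0, 0)→(20, 12): d=(20,12) right/bottom  bias=-1
    (2,1)@(5, 3): e=[18,6,0] → ·  [on edge]
    (3,2)@(7, 5): e=[6,2,16] → █
    (4,2)@(9, 5): e=[18,14,-8] → ·
    (3,3)@(7, 7): e=[-18,-14,56] → ·
    (5,3)@(11, 7): e=[6,10,8] → █
    (6,3)@(13, 7): e=[18,22,-16] → ·
    (5,4)@(11, 9): e=[-18,-6,48] → ·
    (7,4)@(15, 9): e=[6,18,0] → ·  [on edge]
  covered (2 px):
    · · · · · · · · · · · ·
    · · · · · · · · · · · ·
    · · · █ · · · · · · · ·
    · · · · · █ · · · · · ·
    · · · · · · · · · · · ·
    · · · · · · · · · · · ·
    · · · · · · · · · · · ·
    · · · · · · · · · · · ·
    · · · · · · · · · · · ·
    · · · · · · · · · · · ·
    · · · · · · · · · · · ·
    · · · · · · · · · · · ·
T3:
  2·area = 72
  edge (8, 0)→(14, 12): d=(6,12) right/bottom  bias=-1
  edge (14, 12)→(4, 4): d=(-10,-8) top-left  bias=+0
  edge (4, 4)→(8, 0): d=(4,-4) top-left  bias=+0
    (3,0)@(7, 1): e=[18,54,0] → █  [on edge]
    (4,0)@(9, 1): e=[-6,70,8] → ·
    (2,1)@(5, 3): e=[54,18,0] → █  [on edge]
    (4,1)@(9, 3): e=[6,50,16] → █
    (5,1)@(11, 3): e=[-18,66,24] → ·
    (1,2)@(3, 5): e=[90,-18,0] → ·  [on edge]
    (2,2)@(5, 5): e=[66,-2,8] → ·
    (3,2)@(7, 5): e=[42,14,16] → █
    (5,2)@(11, 5): e=[-6,46,32] → ·
    (0,3)@(1, 7): e=[126,-54,0] → ·  [on edge]
    (3,3)@(7, 7): e=[54,-6,24] → ·
    (4,3)@(9, 7): e=[30,10,32] → █
  covered (10 px):
    · · · █ · · · · · · · ·
    · · █ █ █ · · · · · · ·
    · · · █ █ · · · · · · ·
    · · · · █ █ · · · · · ·
    · · · · · █ · · · · · ·
    · · · · · · █ · · · · ·
    · · · · · · · · · · · ·
    · · · · · · · · · · · ·
    · · · · · · · · · · · ·
    · · · · · · · · · · · ·
    · · · · · · · · · · · ·
    · · · · · · · · · · · ·

Z-buffer (winner per pixel, '.' = empty):
  . . . 3 . . . . . . . .
  . . 3 3 3 . . . . . . .
  . . . 3 3 . . . . . . .
  . . . . 3 3 . . . . . .
  . . . . . 3 . . . . . .
  . . . . . . 3 . . 0 . .
  . . . . . . . . 0 0 0 .
  . . . . . . . 0 0 0 0 .
  . . . . . 0 0 0 0 0 0 0
  . . . . 0 0 0 0 0 0 . .
  . . . 0 0 1 1 . . . . .
  . . 1 1 1 1 . . . . . .

Result: 3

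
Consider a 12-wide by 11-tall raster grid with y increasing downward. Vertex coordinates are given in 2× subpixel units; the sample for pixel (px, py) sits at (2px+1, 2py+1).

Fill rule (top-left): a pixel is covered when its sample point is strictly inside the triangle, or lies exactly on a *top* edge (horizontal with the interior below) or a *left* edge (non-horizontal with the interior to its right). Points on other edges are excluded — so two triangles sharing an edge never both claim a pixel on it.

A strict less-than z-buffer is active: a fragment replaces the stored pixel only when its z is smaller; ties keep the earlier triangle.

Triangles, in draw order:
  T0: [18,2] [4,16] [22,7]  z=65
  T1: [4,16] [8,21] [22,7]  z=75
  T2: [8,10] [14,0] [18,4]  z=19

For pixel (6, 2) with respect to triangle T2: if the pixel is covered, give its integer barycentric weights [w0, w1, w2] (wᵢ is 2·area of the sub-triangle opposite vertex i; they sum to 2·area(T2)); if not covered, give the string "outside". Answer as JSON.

T0:
  2·area = 126  (B↔C swapped to make it positive)
  edge (18, 2)→(22, 7): d=(4,5) right/bottom  bias=-1
  edge (22, 7)→(4, 16): d=(-18,9) right/bottom  bias=-1
  edge (4, 16)→(18, 2): d=(14,-14) top-left  bias=+0
    (9,0)@(19, 1): e=[-9,135,0] → .  [on edge]
    (8,1)@(17, 3): e=[9,117,0] → X  [on edge]
    (9,1)@(19, 3): e=[-1,99,28] → .
    (7,2)@(15, 5): e=[27,99,0] → X  [on edge]
    (9,2)@(19, 5): e=[7,63,56] → X
    (10,2)@(21, 5): e=[-3,45,84] → .
    (6,3)@(13, 7): e=[45,81,0] → X  [on edge]
    (10,3)@(21, 7): e=[5,9,112] → X
    (11,3)@(23, 7): e=[-5,-9,140] → .
    (5,4)@(11, 9): e=[63,63,0] → X  [on edge]
    (9,4)@(19, 9): e=[23,-9,112] → .
    (10,4)@(21, 9): e=[13,-27,140] → .
    (4,5)@(9, 11): e=[81,45,0] → X  [on edge]
    (3,6)@(7, 13): e=[99,27,0] → X  [on edge]
    (2,7)@(5, 15): e=[117,9,0] → X  [on edge]
    (1,8)@(3, 17): e=[135,-9,0] → .  [on edge]
    (0,9)@(1, 19): e=[153,-27,0] → .  [on edge]
  covered (19 px):
    . . . . . . . . . . . .
    . . . . . . . . X . . .
    . . . . . . . X X X . .
    . . . . . . X X X X X .
    . . . . . X X X X . . .
    . . . . X X X . . . . .
    . . . X X . . . . . . .
    . . X . . . . . . . . .
    . . . . . . . . . . . .
    . . . . . . . . . . . .
    . . . . . . . . . . . .
T1:
  2·area = 126  (B↔C swapped to make it positive)
  edge (4, 16)→(22, 7): d=(18,-9) top-left  bias=+0
  edge (22, 7)→(8, 21): d=(-14,14) right/bottom  bias=-1
  edge (8, 21)→(4, 16): d=(-4,-5) top-left  bias=+0
    (9,4)@(19, 9): e=[9,14,103] → X
    (10,4)@(21, 9): e=[27,-14,113] → .
    (7,5)@(15, 11): e=[9,42,75] → X
    (8,5)@(17, 11): e=[27,14,85] → X
    (9,5)@(19, 11): e=[45,-14,95] → .
    (5,6)@(11, 13): e=[9,70,47] → X
    (6,6)@(13, 13): e=[27,42,57] → X
    (8,6)@(17, 13): e=[63,-14,77] → .
    (3,7)@(7, 15): e=[9,98,19] → X
    (4,7)@(9, 15): e=[27,70,29] → X
    (7,7)@(15, 15): e=[81,-14,59] → .
    (2,8)@(5, 17): e=[27,98,1] → X
  covered (16 px):
    . . . . . . . . . . . .
    . . . . . . . . . . . .
    . . . . . . . . . . . .
    . . . . . . . . . . . .
    . . . . . . . . . X . .
    . . . . . . . X X . . .
    . . . . . X X X . . . .
    . . . X X X X . . . . .
    . . X X X X . . . . . .
    . . . X X . . . . . . .
    . . . . . . . . . . . .
T2:
  2·area = 64
  edge (8, 10)→(14, 0): d=(6,-10) top-left  bias=+0
  edge (14, 0)→(18, 4): d=(4,4) right/bottom  bias=-1
  edge (18, 4)→(8, 10): d=(-10,6) right/bottom  bias=-1
    (7,0)@(15, 1): e=[16,0,48] → .  [on edge]
    (11,0)@(23, 1): e=[96,-32,0] → .  [on edge]
    (6,1)@(13, 3): e=[8,16,40] → X
    (7,1)@(15, 3): e=[28,8,28] → X
    (8,1)@(17, 3): e=[48,0,16] → .  [on edge]
    (5,2)@(11, 5): e=[0,32,32] → X  [on edge]
    (8,2)@(17, 5): e=[60,8,-4] → .
    (9,2)@(19, 5): e=[80,0,-16] → .  [on edge]
    (5,3)@(11, 7): e=[12,40,12] → X
    (6,3)@(13, 7): e=[32,32,0] → .  [on edge]
    (7,3)@(15, 7): e=[52,24,-12] → .
    (10,3)@(21, 7): e=[112,0,-48] → .  [on edge]
    (11,4)@(23, 9): e=[144,0,-80] → .  [on edge]
    (1,6)@(3, 13): e=[-32,96,0] → .  [on edge]
    (2,7)@(5, 15): e=[0,96,-32] → .  [on edge]
  covered (7 px):
    . . . . . . . . . . . .
    . . . . . . X X . . . .
    . . . . . X X X . . . .
    . . . . . X . . . . . .
    . . . . X . . . . . . .
    . . . . . . . . . . . .
    . . . . . . . . . . . .
    . . . . . . . . . . . .
    . . . . . . . . . . . .
    . . . . . . . . . . . .
    . . . . . . . . . . . .

Answer: [24,20,20]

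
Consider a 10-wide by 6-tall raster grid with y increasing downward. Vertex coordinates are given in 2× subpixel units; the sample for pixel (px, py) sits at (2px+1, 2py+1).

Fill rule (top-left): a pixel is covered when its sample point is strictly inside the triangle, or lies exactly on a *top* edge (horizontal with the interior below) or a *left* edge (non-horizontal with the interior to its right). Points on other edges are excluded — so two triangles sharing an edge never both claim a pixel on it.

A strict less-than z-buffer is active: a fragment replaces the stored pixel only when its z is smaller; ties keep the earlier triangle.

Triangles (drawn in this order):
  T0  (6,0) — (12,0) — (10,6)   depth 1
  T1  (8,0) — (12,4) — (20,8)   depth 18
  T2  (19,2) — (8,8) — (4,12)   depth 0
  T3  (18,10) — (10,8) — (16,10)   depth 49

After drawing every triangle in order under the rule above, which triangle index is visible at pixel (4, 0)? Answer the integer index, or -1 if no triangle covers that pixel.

T0:
  2·area = 36
  edge (6, 0)→(12, 0): d=(6,0) top-left  bias=+0
  edge (12, 0)→(10, 6): d=(-2,6) right/bottom  bias=-1
  edge (10, 6)→(6, 0): d=(-4,-6) top-left  bias=+0
    (3,0)@(7, 1): e=[6,28,2] → █
    (4,0)@(9, 1): e=[6,16,14] → █
    (5,0)@(11, 1): e=[6,4,26] → █
    (6,0)@(13, 1): e=[6,-8,38] → ·
    (3,1)@(7, 3): e=[18,24,-6] → ·
    (4,1)@(9, 3): e=[18,12,6] → █
    (5,1)@(11, 3): e=[18,0,18] → ·  [on edge]
    (4,2)@(9, 5): e=[30,8,-2] → ·
    (4,4)@(9, 9): e=[54,0,-18] → ·  [on edge]
  covered (4 px):
    · · · █ █ █ · · · ·
    · · · · █ · · · · ·
    · · · · · · · · · ·
    · · · · · · · · · ·
    · · · · · · · · · ·
    · · · · · · · · · ·
T1:
  2·area = 16  (B↔C swapped to make it positive)
  edge (8, 0)→(20, 8): d=(12,8) right/bottom  bias=-1
  edge (20, 8)→(12, 4): d=(-8,-4) top-left  bias=+0
  edge (12, 4)→(8, 0): d=(-4,-4) top-left  bias=+0
    (4,0)@(9, 1): e=[4,12,0] → █  [on edge]
    (5,0)@(11, 1): e=[-12,20,8] → ·
    (4,1)@(9, 3): e=[28,-4,-8] → ·
    (5,1)@(11, 3): e=[12,4,0] → █  [on edge]
    (6,1)@(13, 3): e=[-4,12,8] → ·
    (5,2)@(11, 5): e=[36,-12,-8] → ·
    (6,2)@(13, 5): e=[20,-4,0] → ·  [on edge]
    (7,2)@(15, 5): e=[4,4,8] → █
    (8,2)@(17, 5): e=[-12,12,16] → ·
    (7,3)@(15, 7): e=[28,-12,0] → ·  [on edge]
    (8,4)@(17, 9): e=[36,-20,0] → ·  [on edge]
    (9,5)@(19, 11): e=[44,-28,0] → ·  [on edge]
  covered (3 px):
    · · · · █ · · · · ·
    · · · · · █ · · · ·
    · · · · · · · █ · ·
    · · · · · · · · · ·
    · · · · · · · · · ·
    · · · · · · · · · ·
T2:
  2·area = 20  (B↔C swapped to make it positive)
  edge (19, 2)→(4, 12): d=(-15,10) right/bottom  bias=-1
  edge (4, 12)→(8, 8): d=(4,-4) top-left  bias=+0
  edge (8, 8)→(19, 2): d=(11,-6) top-left  bias=+0
    (7,0)@(15, 1): e=[55,0,-35] → ·  [on edge]
    (6,1)@(13, 3): e=[45,0,-25] → ·  [on edge]
    (5,2)@(11, 5): e=[35,0,-15] → ·  [on edge]
    (4,3)@(9, 7): e=[25,0,-5] → ·  [on edge]
    (5,3)@(11, 7): e=[5,8,7] → █
    (6,3)@(13, 7): e=[-15,16,19] → ·
    (3,4)@(7, 9): e=[15,0,5] → █  [on edge]
    (4,4)@(9, 9): e=[-5,8,17] → ·
    (5,4)@(11, 9): e=[-25,16,29] → ·
    (2,5)@(5, 11): e=[5,0,15] → █  [on edge]
    (3,5)@(7, 11): e=[-15,8,27] → ·
  covered (3 px):
    · · · · · · · · · ·
    · · · · · · · · · ·
    · · · · · · · · · ·
    · · · · · █ · · · ·
    · · · █ · · · · · ·
    · · █ · · · · · · ·
T3:
  2·area = 4  (B↔C swapped to make it positive)
  edge (18, 10)→(16, 10): d=(-2,0) right/bottom  bias=-1
  edge (16, 10)→(10, 8): d=(-6,-2) top-left  bias=+0
  edge (10, 8)→(18, 10): d=(8,2) right/bottom  bias=-1
    (0,2)@(1, 5): e=[10,0,-6] → ·  [on edge]
    (3,3)@(7, 7): e=[6,0,-2] → ·  [on edge]
    (6,4)@(13, 9): e=[2,0,2] → █  [on edge]
    (7,4)@(15, 9): e=[2,4,-2] → ·
    (6,5)@(13, 11): e=[-2,-12,18] → ·
    (9,5)@(19, 11): e=[-2,0,6] → ·  [on edge]
  covered (1 px):
    · · · · · · · · · ·
    · · · · · · · · · ·
    · · · · · · · · · ·
    · · · · · · · · · ·
    · · · · · · █ · · ·
    · · · · · · · · · ·

Z-buffer (winner per pixel, '.' = empty):
  . . . 0 0 0 . . . .
  . . . . 0 1 . . . .
  . . . . . . . 1 . .
  . . . . . 2 . . . .
  . . . 2 . . 3 . . .
  . . 2 . . . . . . .

Final: 0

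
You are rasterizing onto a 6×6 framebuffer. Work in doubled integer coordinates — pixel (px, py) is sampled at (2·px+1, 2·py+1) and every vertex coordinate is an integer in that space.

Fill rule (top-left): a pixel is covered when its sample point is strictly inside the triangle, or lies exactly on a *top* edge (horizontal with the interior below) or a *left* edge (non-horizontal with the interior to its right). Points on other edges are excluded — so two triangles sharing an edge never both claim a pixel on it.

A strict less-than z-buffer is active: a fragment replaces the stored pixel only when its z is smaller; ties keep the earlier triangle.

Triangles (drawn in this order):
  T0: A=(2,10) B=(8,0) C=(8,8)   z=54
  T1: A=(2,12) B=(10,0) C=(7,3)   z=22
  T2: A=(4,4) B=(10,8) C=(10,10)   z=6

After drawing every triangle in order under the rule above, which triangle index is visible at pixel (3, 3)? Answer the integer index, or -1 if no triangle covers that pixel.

T0:
  2·area = 48
  edge (2, 10)→(8, 0): d=(6,-10) top-left  bias=+0
  edge (8, 0)→(8, 8): d=(0,8) right/bottom  bias=-1
  edge (8, 8)→(2, 10): d=(-6,2) right/bottom  bias=-1
    (3,1)@(7, 3): e=[8,8,32] → █
    (4,1)@(9, 3): e=[28,-8,28] → ·
    (2,2)@(5, 5): e=[0,24,24] → █  [on edge]
    (4,2)@(9, 5): e=[40,-8,16] → ·
    (2,3)@(5, 7): e=[12,24,12] → █
    (4,3)@(9, 7): e=[52,-8,4] → ·
    (5,3)@(11, 7): e=[72,-24,0] → ·  [on edge]
    (1,4)@(3, 9): e=[4,40,4] → █
    (2,4)@(5, 9): e=[24,24,0] → ·  [on edge]
    (3,4)@(7, 9): e=[44,8,-4] → ·
    (1,5)@(3, 11): e=[16,40,-8] → ·
  covered (6 px):
    · · · · · ·
    · · · █ · ·
    · · █ █ · ·
    · · █ █ · ·
    · █ · · · ·
    · · · · · ·
T1:
  2·area = 12  (B↔C swapped to make it positive)
  edge (2, 12)→(7, 3): d=(5,-9) top-left  bias=+0
  edge (7, 3)→(10, 0): d=(3,-3) top-left  bias=+0
  edge (10, 0)→(2, 12): d=(-8,12) right/bottom  bias=-1
    (4,0)@(9, 1): e=[8,0,4] → █  [on edge]
    (5,0)@(11, 1): e=[26,6,-20] → ·
    (3,1)@(7, 3): e=[0,0,12] → █  [on edge]
    (4,1)@(9, 3): e=[18,6,-12] → ·
    (2,2)@(5, 5): e=[-8,0,20] → ·  [on edge]
    (3,2)@(7, 5): e=[10,6,-4] → ·
    (1,3)@(3, 7): e=[-16,0,28] → ·  [on edge]
    (2,3)@(5, 7): e=[2,6,4] → █
    (3,3)@(7, 7): e=[20,12,-20] → ·
    (0,4)@(1, 9): e=[-24,0,36] → ·  [on edge]
    (2,4)@(5, 9): e=[12,12,-12] → ·
  covered (3 px):
    · · · · █ ·
    · · · █ · ·
    · · · · · ·
    · · █ · · ·
    · · · · · ·
    · · · · · ·
T2:
  2·area = 12
  edge (4, 4)→(10, 8): d=(6,4) right/bottom  bias=-1
  edge (10, 8)→(10, 10): d=(0,2) right/bottom  bias=-1
  edge (10, 10)→(4, 4): d=(-6,-6) top-left  bias=+0
    (0,0)@(1, 1): e=[-6,18,0] → ·  [on edge]
    (1,1)@(3, 3): e=[-2,14,0] → ·  [on edge]
    (2,2)@(5, 5): e=[2,10,0] → █  [on edge]
    (3,2)@(7, 5): e=[-6,6,12] → ·
    (2,3)@(5, 7): e=[14,10,-12] → ·
    (3,3)@(7, 7): e=[6,6,0] → █  [on edge]
    (4,3)@(9, 7): e=[-2,2,12] → ·
    (3,4)@(7, 9): e=[18,6,-12] → ·
    (4,4)@(9, 9): e=[10,2,0] → █  [on edge]
    (5,4)@(11, 9): e=[2,-2,12] → ·
    (4,5)@(9, 11): e=[22,2,-12] → ·
    (5,5)@(11, 11): e=[14,-2,0] → ·  [on edge]
  covered (3 px):
    · · · · · ·
    · · · · · ·
    · · █ · · ·
    · · · █ · ·
    · · · · █ ·
    · · · · · ·

Z-buffer (winner per pixel, '.' = empty):
  . . . . 1 .
  . . . 1 . .
  . . 2 0 . .
  . . 1 2 . .
  . 0 . . 2 .
  . . . . . .

Final: 2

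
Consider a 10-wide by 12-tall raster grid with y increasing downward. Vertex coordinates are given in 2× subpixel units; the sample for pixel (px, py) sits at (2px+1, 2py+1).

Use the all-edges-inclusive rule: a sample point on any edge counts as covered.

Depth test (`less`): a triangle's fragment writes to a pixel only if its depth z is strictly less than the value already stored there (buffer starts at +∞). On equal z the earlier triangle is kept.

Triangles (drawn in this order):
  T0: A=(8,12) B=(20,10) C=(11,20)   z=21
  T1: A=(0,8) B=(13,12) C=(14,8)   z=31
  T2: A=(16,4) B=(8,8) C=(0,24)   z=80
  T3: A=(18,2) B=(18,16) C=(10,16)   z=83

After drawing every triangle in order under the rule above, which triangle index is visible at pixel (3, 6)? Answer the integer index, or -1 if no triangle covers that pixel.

T0:
  2·area = 102
  edge (8, 12)→(20, 10): d=(12,-2) inclusive
  edge (20, 10)→(11, 20): d=(-9,10) inclusive
  edge (11, 20)→(8, 12): d=(-3,-8) inclusive
    (7,5)@(15, 11): e=[2,41,59] → #
    (8,5)@(17, 11): e=[6,21,75] → #
    (9,5)@(19, 11): e=[10,1,91] → #
    (4,6)@(9, 13): e=[14,83,5] → #
    (5,6)@(11, 13): e=[18,63,21] → #
    (6,6)@(13, 13): e=[22,43,37] → #
    (9,6)@(19, 13): e=[34,-17,85] → ·
    (4,7)@(9, 15): e=[38,65,-1] → ·
    (5,7)@(11, 15): e=[42,45,15] → #
    (8,7)@(17, 15): e=[54,-15,63] → ·
    (5,8)@(11, 17): e=[66,27,9] → #
    (7,8)@(15, 17): e=[74,-13,41] → ·
  covered (14 px):
    · · · · · · · · · ·
    · · · · · · · · · ·
    · · · · · · · · · ·
    · · · · · · · · · ·
    · · · · · · · · · ·
    · · · · · · · # # #
    · · · · # # # # # ·
    · · · · · # # # · ·
    · · · · · # # · · ·
    · · · · · # · · · ·
    · · · · · · · · · ·
    · · · · · · · · · ·
T1:
  2·area = 56  (B↔C swapped to make it positive)
  edge (0, 8)→(14, 8): d=(14,0) inclusive
  edge (14, 8)→(13, 12): d=(-1,4) inclusive
  edge (13, 12)→(0, 8): d=(-13,-4) inclusive
    (2,4)@(5, 9): e=[14,35,7] → #
    (3,4)@(7, 9): e=[14,27,15] → #
    (4,4)@(9, 9): e=[14,19,23] → #
    (5,4)@(11, 9): e=[14,11,31] → #
    (6,4)@(13, 9): e=[14,3,39] → #
    (7,4)@(15, 9): e=[14,-5,47] → ·
    (2,5)@(5, 11): e=[42,33,-19] → ·
    (3,5)@(7, 11): e=[42,25,-11] → ·
    (4,5)@(9, 11): e=[42,17,-3] → ·
    (5,5)@(11, 11): e=[42,9,5] → #
    (7,5)@(15, 11): e=[42,-7,21] → ·
    (5,6)@(11, 13): e=[70,7,-21] → ·
  covered (7 px):
    · · · · · · · · · ·
    · · · · · · · · · ·
    · · · · · · · · · ·
    · · · · · · · · · ·
    · · # # # # # · · ·
    · · · · · # # · · ·
    · · · · · · · · · ·
    · · · · · · · · · ·
    · · · · · · · · · ·
    · · · · · · · · · ·
    · · · · · · · · · ·
    · · · · · · · · · ·
T2:
  2·area = 96  (B↔C swapped to make it positive)
  edge (16, 4)→(0, 24): d=(-16,20) inclusive
  edge (0, 24)→(8, 8): d=(8,-16) inclusive
  edge (8, 8)→(16, 4): d=(8,-4) inclusive
    (7,2)@(15, 5): e=[4,88,4] → #
    (8,2)@(17, 5): e=[-36,120,12] → ·
    (5,3)@(11, 7): e=[52,40,4] → #
    (6,3)@(13, 7): e=[12,72,12] → #
    (7,3)@(15, 7): e=[-28,104,20] → ·
    (4,4)@(9, 9): e=[60,24,12] → #
    (6,4)@(13, 9): e=[-20,88,28] → ·
    (3,5)@(7, 11): e=[68,8,20] → #
    (5,5)@(11, 11): e=[-12,72,36] → ·
    (3,6)@(7, 13): e=[36,24,36] → #
    (4,6)@(9, 13): e=[-4,56,44] → ·
    (2,7)@(5, 15): e=[44,8,44] → #
  covered (12 px):
    · · · · · · · · · ·
    · · · · · · · · · ·
    · · · · · · · # · ·
    · · · · · # # · · ·
    · · · · # # · · · ·
    · · · # # · · · · ·
    · · · # · · · · · ·
    · · # # · · · · · ·
    · · # · · · · · · ·
    · # · · · · · · · ·
    · · · · · · · · · ·
    · · · · · · · · · ·
T3:
  2·area = 112
  edge (18, 2)→(18, 16): d=(0,14) inclusive
  edge (18, 16)→(10, 16): d=(-8,0) inclusive
  edge (10, 16)→(18, 2): d=(8,-14) inclusive
    (8,2)@(17, 5): e=[14,88,10] → #
    (9,2)@(19, 5): e=[-14,88,38] → ·
    (8,3)@(17, 7): e=[14,72,26] → #
    (9,3)@(19, 7): e=[-14,72,54] → ·
    (7,4)@(15, 9): e=[42,56,14] → #
    (9,4)@(19, 9): e=[-14,56,70] → ·
    (6,5)@(13, 11): e=[70,40,2] → #
    (9,5)@(19, 11): e=[-14,40,86] → ·
    (6,6)@(13, 13): e=[70,24,18] → #
    (9,6)@(19, 13): e=[-14,24,102] → ·
    (5,7)@(11, 15): e=[98,8,6] → #
    (9,7)@(19, 15): e=[-14,8,118] → ·
  covered (14 px):
    · · · · · · · · · ·
    · · · · · · · · · ·
    · · · · · · · · # ·
    · · · · · · · · # ·
    · · · · · · · # # ·
    · · · · · · # # # ·
    · · · · · · # # # ·
    · · · · · # # # # ·
    · · · · · · · · · ·
    · · · · · · · · · ·
    · · · · · · · · · ·
    · · · · · · · · · ·

Z-buffer (winner per pixel, '.' = empty):
  . . . . . . . . . .
  . . . . . . . . . .
  . . . . . . . 2 3 .
  . . . . . 2 2 . 3 .
  . . 1 1 1 1 1 3 3 .
  . . . 2 2 1 1 0 0 0
  . . . 2 0 0 0 0 0 .
  . . 2 2 . 0 0 0 3 .
  . . 2 . . 0 0 . . .
  . 2 . . . 0 . . . .
  . . . . . . . . . .
  . . . . . . . . . .

Answer: 2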